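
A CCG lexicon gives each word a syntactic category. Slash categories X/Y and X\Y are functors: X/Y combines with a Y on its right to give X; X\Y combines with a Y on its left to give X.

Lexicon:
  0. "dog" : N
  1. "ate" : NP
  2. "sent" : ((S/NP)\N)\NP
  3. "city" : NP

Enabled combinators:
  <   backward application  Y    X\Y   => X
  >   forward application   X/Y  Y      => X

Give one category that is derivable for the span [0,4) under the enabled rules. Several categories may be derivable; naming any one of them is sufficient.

[0,4] S   >
  [0,3] S/NP   <
    [0,1] "dog" : N
    [1,3] (S/NP)\N   <
      [1,2] "ate" : NP
      [2,3] "sent" : ((S/NP)\N)\NP
  [3,4] "city" : NP

S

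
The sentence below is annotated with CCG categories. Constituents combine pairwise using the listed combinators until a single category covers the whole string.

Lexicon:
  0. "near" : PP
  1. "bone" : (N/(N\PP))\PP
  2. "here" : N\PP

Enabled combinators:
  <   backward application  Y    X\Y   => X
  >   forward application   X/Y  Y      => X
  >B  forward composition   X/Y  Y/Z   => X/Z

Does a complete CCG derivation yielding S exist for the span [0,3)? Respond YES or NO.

NO

PP (N/(N\PP))\PP N\PP
CKY chart[0,3] = {N}; S ∉ chart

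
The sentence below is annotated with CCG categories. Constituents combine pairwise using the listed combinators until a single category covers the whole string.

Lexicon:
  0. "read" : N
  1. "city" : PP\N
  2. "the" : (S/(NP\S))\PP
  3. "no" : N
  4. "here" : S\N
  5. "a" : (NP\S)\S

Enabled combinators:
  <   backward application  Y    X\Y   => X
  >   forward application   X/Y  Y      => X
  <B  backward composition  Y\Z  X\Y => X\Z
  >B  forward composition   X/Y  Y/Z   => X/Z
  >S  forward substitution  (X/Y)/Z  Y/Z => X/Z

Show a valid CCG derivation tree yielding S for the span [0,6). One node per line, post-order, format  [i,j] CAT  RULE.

[0,6] S   >
  [0,3] S/(NP\S)   <
    [0,2] PP   <
      [0,1] "read" : N
      [1,2] "city" : PP\N
    [2,3] "the" : (S/(NP\S))\PP
  [3,6] NP\S   <
    [3,5] S   <
      [3,4] "no" : N
      [4,5] "here" : S\N
    [5,6] "a" : (NP\S)\S

[0,1] N  lex  "read"
[1,2] PP\N  lex  "city"
[0,2] PP  <  k=1
[2,3] (S/(NP\S))\PP  lex  "the"
[0,3] S/(NP\S)  <  k=2
[3,4] N  lex  "no"
[4,5] S\N  lex  "here"
[3,5] S  <  k=4
[5,6] (NP\S)\S  lex  "a"
[3,6] NP\S  <  k=5
[0,6] S  >  k=3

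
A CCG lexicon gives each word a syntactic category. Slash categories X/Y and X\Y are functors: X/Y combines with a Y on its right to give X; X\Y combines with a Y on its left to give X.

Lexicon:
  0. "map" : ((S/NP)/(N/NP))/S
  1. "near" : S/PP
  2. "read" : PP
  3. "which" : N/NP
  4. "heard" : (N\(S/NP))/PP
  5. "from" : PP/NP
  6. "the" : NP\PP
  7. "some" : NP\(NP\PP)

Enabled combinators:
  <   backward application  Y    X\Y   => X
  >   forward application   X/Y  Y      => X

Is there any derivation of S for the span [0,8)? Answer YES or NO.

NO

((S/NP)/(N/NP))/S S/PP PP N/NP (N\(S/NP))/PP PP/NP NP\PP NP\(NP\PP)
CKY chart[0,8] = {N}; S ∉ chart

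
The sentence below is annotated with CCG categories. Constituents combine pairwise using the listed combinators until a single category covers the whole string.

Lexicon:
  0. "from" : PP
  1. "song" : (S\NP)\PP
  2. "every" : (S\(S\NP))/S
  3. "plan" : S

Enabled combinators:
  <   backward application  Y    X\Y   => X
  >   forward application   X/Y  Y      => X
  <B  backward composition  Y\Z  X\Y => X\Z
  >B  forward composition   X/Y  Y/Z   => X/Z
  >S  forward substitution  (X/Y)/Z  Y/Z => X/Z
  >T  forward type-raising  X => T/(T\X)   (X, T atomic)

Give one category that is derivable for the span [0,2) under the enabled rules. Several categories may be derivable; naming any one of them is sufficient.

S\NP

[0,4] S   <
  [0,2] S\NP   <
    [0,1] "from" : PP
    [1,2] "song" : (S\NP)\PP
  [2,4] S\(S\NP)   >
    [2,3] "every" : (S\(S\NP))/S
    [3,4] "plan" : S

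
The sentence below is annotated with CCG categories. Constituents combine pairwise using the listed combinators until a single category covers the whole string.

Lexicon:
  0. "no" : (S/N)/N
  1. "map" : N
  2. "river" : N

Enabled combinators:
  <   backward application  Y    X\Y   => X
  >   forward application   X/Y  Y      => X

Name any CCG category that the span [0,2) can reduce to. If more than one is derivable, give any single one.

S/N

[0,3] S   >
  [0,2] S/N   >
    [0,1] "no" : (S/N)/N
    [1,2] "map" : N
  [2,3] "river" : N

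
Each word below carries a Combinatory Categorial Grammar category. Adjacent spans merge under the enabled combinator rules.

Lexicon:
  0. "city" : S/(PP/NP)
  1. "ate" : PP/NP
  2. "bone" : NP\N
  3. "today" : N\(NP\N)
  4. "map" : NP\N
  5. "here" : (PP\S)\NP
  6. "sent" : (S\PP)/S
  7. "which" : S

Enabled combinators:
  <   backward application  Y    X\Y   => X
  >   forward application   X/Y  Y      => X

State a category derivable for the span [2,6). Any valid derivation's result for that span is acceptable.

[0,8] S   <
  [0,6] PP   <
    [0,2] S   >
      [0,1] "city" : S/(PP/NP)
      [1,2] "ate" : PP/NP
    [2,6] PP\S   <
      [2,5] NP   <
        [2,4] N   <
          [2,3] "bone" : NP\N
          [3,4] "today" : N\(NP\N)
        [4,5] "map" : NP\N
      [5,6] "here" : (PP\S)\NP
  [6,8] S\PP   >
    [6,7] "sent" : (S\PP)/S
    [7,8] "which" : S

PP\S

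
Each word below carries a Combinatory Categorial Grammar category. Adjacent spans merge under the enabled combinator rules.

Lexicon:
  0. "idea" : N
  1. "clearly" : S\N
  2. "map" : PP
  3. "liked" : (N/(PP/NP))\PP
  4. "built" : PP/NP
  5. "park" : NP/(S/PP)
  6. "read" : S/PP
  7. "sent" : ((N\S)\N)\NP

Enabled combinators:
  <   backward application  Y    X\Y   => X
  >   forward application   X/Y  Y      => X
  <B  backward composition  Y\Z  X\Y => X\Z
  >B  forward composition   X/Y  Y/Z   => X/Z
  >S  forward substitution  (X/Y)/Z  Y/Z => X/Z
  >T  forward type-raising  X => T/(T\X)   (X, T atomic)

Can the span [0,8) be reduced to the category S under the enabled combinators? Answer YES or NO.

N S\N PP (N/(PP/NP))\PP PP/NP NP/(S/PP) S/PP ((N\S)\N)\NP
CKY chart[0,8] = {N, N/(N\N), NP/(NP\N), PP/(PP\N), S/(S\N)}; S ∉ chart

NO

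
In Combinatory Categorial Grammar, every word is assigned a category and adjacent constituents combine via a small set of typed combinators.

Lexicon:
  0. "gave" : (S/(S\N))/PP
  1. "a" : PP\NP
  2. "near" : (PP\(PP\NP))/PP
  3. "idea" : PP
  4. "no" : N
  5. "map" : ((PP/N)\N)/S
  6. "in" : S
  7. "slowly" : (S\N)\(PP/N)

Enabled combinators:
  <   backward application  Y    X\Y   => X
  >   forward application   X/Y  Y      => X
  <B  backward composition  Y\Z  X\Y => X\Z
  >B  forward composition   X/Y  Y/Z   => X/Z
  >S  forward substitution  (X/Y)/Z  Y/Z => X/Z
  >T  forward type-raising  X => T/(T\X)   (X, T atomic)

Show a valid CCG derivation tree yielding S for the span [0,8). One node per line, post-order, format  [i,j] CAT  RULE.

[0,8] S   >
  [0,4] S/(S\N)   >
    [0,1] "gave" : (S/(S\N))/PP
    [1,4] PP   <
      [1,2] "a" : PP\NP
      [2,4] PP\(PP\NP)   >
        [2,3] "near" : (PP\(PP\NP))/PP
        [3,4] "idea" : PP
  [4,8] S\N   <
    [4,7] PP/N   <
      [4,5] "no" : N
      [5,7] (PP/N)\N   >
        [5,6] "map" : ((PP/N)\N)/S
        [6,7] "in" : S
    [7,8] "slowly" : (S\N)\(PP/N)

[0,1] (S/(S\N))/PP  lex  "gave"
[1,2] PP\NP  lex  "a"
[2,3] (PP\(PP\NP))/PP  lex  "near"
[3,4] PP  lex  "idea"
[2,4] PP\(PP\NP)  >  k=3
[1,4] PP  <  k=2
[0,4] S/(S\N)  >  k=1
[4,5] N  lex  "no"
[5,6] ((PP/N)\N)/S  lex  "map"
[6,7] S  lex  "in"
[5,7] (PP/N)\N  >  k=6
[4,7] PP/N  <  k=5
[7,8] (S\N)\(PP/N)  lex  "slowly"
[4,8] S\N  <  k=7
[0,8] S  >  k=4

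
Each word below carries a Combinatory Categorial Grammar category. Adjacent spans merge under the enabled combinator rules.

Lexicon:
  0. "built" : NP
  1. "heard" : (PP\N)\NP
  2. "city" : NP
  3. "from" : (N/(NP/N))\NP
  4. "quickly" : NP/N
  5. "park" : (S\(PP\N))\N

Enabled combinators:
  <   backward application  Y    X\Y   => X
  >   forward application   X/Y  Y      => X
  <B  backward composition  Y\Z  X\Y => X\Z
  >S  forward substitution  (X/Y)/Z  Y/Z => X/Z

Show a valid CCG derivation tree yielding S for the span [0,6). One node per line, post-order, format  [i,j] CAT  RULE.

[0,1] NP  lex  "built"
[1,2] (PP\N)\NP  lex  "heard"
[0,2] PP\N  <  k=1
[2,3] NP  lex  "city"
[3,4] (N/(NP/N))\NP  lex  "from"
[2,4] N/(NP/N)  <  k=3
[4,5] NP/N  lex  "quickly"
[2,5] N  >  k=4
[5,6] (S\(PP\N))\N  lex  "park"
[2,6] S\(PP\N)  <  k=5
[0,6] S  <  k=2

[0,6] S   <
  [0,2] PP\N   <
    [0,1] "built" : NP
    [1,2] "heard" : (PP\N)\NP
  [2,6] S\(PP\N)   <
    [2,5] N   >
      [2,4] N/(NP/N)   <
        [2,3] "city" : NP
        [3,4] "from" : (N/(NP/N))\NP
      [4,5] "quickly" : NP/N
    [5,6] "park" : (S\(PP\N))\N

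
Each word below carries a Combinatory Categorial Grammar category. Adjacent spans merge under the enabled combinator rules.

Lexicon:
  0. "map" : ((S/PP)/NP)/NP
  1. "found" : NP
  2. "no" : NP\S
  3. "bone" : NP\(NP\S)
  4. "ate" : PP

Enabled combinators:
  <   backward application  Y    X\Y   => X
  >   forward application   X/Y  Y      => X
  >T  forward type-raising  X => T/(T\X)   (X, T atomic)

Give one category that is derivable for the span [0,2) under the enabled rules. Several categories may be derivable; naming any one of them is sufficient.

[0,5] S   >
  [0,4] S/PP   >
    [0,2] (S/PP)/NP   >
      [0,1] "map" : ((S/PP)/NP)/NP
      [1,2] "found" : NP
    [2,4] NP   <
      [2,3] "no" : NP\S
      [3,4] "bone" : NP\(NP\S)
  [4,5] "ate" : PP

(S/PP)/NP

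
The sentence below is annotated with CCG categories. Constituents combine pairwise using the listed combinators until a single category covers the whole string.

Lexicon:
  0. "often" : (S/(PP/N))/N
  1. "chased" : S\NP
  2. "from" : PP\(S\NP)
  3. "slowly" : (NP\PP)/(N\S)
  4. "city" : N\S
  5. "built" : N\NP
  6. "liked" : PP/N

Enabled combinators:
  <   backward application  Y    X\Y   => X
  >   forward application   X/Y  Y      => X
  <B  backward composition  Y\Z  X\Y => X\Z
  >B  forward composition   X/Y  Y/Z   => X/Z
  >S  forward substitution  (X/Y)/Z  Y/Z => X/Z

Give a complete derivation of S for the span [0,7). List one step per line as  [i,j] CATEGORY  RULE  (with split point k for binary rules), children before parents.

[0,1] (S/(PP/N))/N  lex  "often"
[1,2] S\NP  lex  "chased"
[2,3] PP\(S\NP)  lex  "from"
[1,3] PP  <  k=2
[3,4] (NP\PP)/(N\S)  lex  "slowly"
[4,5] N\S  lex  "city"
[3,5] NP\PP  >  k=4
[1,5] NP  <  k=3
[5,6] N\NP  lex  "built"
[1,6] N  <  k=5
[0,6] S/(PP/N)  >  k=1
[6,7] PP/N  lex  "liked"
[0,7] S  >  k=6

[0,7] S   >
  [0,6] S/(PP/N)   >
    [0,1] "often" : (S/(PP/N))/N
    [1,6] N   <
      [1,5] NP   <
        [1,3] PP   <
          [1,2] "chased" : S\NP
          [2,3] "from" : PP\(S\NP)
        [3,5] NP\PP   >
          [3,4] "slowly" : (NP\PP)/(N\S)
          [4,5] "city" : N\S
      [5,6] "built" : N\NP
  [6,7] "liked" : PP/N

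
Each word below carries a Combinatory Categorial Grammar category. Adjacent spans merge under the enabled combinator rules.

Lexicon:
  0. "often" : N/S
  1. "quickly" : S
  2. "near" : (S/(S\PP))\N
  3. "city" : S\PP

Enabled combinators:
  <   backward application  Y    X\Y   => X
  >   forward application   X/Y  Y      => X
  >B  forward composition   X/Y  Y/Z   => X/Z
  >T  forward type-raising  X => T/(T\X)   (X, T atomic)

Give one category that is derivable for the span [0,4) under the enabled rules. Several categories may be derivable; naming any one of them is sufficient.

S

[0,4] S   >
  [0,3] S/(S\PP)   <
    [0,2] N   >
      [0,1] "often" : N/S
      [1,2] "quickly" : S
    [2,3] "near" : (S/(S\PP))\N
  [3,4] "city" : S\PP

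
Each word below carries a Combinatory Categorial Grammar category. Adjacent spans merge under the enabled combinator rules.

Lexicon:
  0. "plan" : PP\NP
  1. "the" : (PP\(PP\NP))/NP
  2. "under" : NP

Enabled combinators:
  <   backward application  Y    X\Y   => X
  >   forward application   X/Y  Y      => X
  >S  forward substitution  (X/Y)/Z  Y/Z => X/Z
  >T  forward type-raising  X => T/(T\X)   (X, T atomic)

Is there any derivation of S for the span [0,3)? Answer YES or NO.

NO

PP\NP (PP\(PP\NP))/NP NP
CKY chart[0,3] = {N/(N\PP), NP/(NP\PP), PP, PP/(PP\PP), S/(S\PP)}; S ∉ chart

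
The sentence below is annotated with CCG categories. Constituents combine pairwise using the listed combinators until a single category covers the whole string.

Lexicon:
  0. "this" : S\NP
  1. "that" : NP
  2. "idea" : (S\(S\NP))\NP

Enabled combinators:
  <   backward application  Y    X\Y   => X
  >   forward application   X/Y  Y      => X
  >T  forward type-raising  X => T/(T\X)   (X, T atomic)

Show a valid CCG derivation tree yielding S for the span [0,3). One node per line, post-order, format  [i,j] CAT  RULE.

[0,1] S\NP  lex  "this"
[1,2] NP  lex  "that"
[2,3] (S\(S\NP))\NP  lex  "idea"
[1,3] S\(S\NP)  <  k=2
[0,3] S  <  k=1

[0,3] S   <
  [0,1] "this" : S\NP
  [1,3] S\(S\NP)   <
    [1,2] "that" : NP
    [2,3] "idea" : (S\(S\NP))\NP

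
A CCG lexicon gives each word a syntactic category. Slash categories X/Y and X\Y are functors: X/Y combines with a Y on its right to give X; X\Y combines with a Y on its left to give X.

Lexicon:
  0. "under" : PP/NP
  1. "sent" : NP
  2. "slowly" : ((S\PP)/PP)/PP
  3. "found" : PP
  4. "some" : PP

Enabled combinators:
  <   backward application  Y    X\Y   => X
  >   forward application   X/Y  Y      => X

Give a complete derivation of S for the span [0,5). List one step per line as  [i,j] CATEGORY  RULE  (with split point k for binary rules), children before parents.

[0,1] PP/NP  lex  "under"
[1,2] NP  lex  "sent"
[0,2] PP  >  k=1
[2,3] ((S\PP)/PP)/PP  lex  "slowly"
[3,4] PP  lex  "found"
[2,4] (S\PP)/PP  >  k=3
[4,5] PP  lex  "some"
[2,5] S\PP  >  k=4
[0,5] S  <  k=2

[0,5] S   <
  [0,2] PP   >
    [0,1] "under" : PP/NP
    [1,2] "sent" : NP
  [2,5] S\PP   >
    [2,4] (S\PP)/PP   >
      [2,3] "slowly" : ((S\PP)/PP)/PP
      [3,4] "found" : PP
    [4,5] "some" : PP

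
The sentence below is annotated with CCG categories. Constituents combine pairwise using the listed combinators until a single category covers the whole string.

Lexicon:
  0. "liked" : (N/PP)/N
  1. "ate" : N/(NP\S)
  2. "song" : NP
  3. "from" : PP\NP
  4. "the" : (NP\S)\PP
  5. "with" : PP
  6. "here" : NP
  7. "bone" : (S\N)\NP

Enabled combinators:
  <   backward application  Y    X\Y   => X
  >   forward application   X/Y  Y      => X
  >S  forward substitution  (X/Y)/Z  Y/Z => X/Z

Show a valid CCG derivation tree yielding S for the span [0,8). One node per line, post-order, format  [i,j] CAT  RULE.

[0,8] S   <
  [0,6] N   >
    [0,5] N/PP   >
      [0,1] "liked" : (N/PP)/N
      [1,5] N   >
        [1,2] "ate" : N/(NP\S)
        [2,5] NP\S   <
          [2,4] PP   <
            [2,3] "song" : NP
            [3,4] "from" : PP\NP
          [4,5] "the" : (NP\S)\PP
    [5,6] "with" : PP
  [6,8] S\N   <
    [6,7] "here" : NP
    [7,8] "bone" : (S\N)\NP

[0,1] (N/PP)/N  lex  "liked"
[1,2] N/(NP\S)  lex  "ate"
[2,3] NP  lex  "song"
[3,4] PP\NP  lex  "from"
[2,4] PP  <  k=3
[4,5] (NP\S)\PP  lex  "the"
[2,5] NP\S  <  k=4
[1,5] N  >  k=2
[0,5] N/PP  >  k=1
[5,6] PP  lex  "with"
[0,6] N  >  k=5
[6,7] NP  lex  "here"
[7,8] (S\N)\NP  lex  "bone"
[6,8] S\N  <  k=7
[0,8] S  <  k=6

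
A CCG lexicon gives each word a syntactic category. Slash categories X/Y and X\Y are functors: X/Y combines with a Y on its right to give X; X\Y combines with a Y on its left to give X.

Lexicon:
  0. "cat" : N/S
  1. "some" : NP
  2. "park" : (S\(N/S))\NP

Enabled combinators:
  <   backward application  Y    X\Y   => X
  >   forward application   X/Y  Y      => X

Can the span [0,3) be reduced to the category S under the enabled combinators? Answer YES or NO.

[0,3] S   <
  [0,1] "cat" : N/S
  [1,3] S\(N/S)   <
    [1,2] "some" : NP
    [2,3] "park" : (S\(N/S))\NP

YES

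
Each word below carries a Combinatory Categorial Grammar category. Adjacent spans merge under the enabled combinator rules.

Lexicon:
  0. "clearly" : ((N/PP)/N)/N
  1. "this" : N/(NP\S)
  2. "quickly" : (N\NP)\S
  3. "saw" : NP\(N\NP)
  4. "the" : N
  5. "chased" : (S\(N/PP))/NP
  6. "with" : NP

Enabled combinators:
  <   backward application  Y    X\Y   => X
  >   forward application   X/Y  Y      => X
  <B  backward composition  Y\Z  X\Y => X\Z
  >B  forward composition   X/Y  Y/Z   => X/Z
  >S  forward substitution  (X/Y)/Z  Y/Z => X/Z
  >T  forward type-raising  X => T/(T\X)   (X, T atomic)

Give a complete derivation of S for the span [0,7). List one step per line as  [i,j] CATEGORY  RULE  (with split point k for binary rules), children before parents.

[0,1] ((N/PP)/N)/N  lex  "clearly"
[1,2] N/(NP\S)  lex  "this"
[2,3] (N\NP)\S  lex  "quickly"
[3,4] NP\(N\NP)  lex  "saw"
[2,4] NP\S  <B  k=3
[1,4] N  >  k=2
[0,4] (N/PP)/N  >  k=1
[4,5] N  lex  "the"
[0,5] N/PP  >  k=4
[5,6] (S\(N/PP))/NP  lex  "chased"
[6,7] NP  lex  "with"
[5,7] S\(N/PP)  >  k=6
[0,7] S  <  k=5

[0,7] S   <
  [0,5] N/PP   >
    [0,4] (N/PP)/N   >
      [0,1] "clearly" : ((N/PP)/N)/N
      [1,4] N   >
        [1,2] "this" : N/(NP\S)
        [2,4] NP\S   <B
          [2,3] "quickly" : (N\NP)\S
          [3,4] "saw" : NP\(N\NP)
    [4,5] "the" : N
  [5,7] S\(N/PP)   >
    [5,6] "chased" : (S\(N/PP))/NP
    [6,7] "with" : NP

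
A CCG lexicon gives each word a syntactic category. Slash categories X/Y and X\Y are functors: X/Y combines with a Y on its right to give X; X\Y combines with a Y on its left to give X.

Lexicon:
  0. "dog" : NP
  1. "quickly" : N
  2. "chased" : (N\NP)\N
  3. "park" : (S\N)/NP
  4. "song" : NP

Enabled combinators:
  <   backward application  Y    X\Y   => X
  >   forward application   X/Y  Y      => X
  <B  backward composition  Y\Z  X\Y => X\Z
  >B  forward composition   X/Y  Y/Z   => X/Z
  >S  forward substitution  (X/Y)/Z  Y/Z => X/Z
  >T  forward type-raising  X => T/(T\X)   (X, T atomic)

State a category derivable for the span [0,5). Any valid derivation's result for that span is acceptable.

[0,5] S   <
  [0,1] "dog" : NP
  [1,5] S\NP   <B
    [1,3] N\NP   <
      [1,2] "quickly" : N
      [2,3] "chased" : (N\NP)\N
    [3,5] S\N   >
      [3,4] "park" : (S\N)/NP
      [4,5] "song" : NP

S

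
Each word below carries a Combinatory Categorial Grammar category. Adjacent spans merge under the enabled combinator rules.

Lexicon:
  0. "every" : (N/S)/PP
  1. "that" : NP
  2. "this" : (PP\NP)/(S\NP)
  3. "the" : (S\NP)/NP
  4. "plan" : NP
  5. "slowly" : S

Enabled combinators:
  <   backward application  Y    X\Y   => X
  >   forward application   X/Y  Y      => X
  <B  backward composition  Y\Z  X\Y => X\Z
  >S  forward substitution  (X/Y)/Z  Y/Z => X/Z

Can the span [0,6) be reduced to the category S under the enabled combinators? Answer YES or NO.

(N/S)/PP NP (PP\NP)/(S\NP) (S\NP)/NP NP S
CKY chart[0,6] = {N}; S ∉ chart

NO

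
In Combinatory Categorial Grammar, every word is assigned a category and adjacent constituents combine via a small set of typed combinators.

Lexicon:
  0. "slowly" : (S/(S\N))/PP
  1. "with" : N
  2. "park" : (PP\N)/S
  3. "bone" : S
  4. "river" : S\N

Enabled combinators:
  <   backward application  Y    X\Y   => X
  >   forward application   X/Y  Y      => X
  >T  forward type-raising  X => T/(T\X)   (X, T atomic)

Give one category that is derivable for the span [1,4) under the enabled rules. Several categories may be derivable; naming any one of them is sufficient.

PP

[0,5] S   >
  [0,4] S/(S\N)   >
    [0,1] "slowly" : (S/(S\N))/PP
    [1,4] PP   >
      [1,2] PP/(PP\N)   >T
        [1,2] "with" : N
      [2,4] PP\N   >
        [2,3] "park" : (PP\N)/S
        [3,4] "bone" : S
  [4,5] "river" : S\N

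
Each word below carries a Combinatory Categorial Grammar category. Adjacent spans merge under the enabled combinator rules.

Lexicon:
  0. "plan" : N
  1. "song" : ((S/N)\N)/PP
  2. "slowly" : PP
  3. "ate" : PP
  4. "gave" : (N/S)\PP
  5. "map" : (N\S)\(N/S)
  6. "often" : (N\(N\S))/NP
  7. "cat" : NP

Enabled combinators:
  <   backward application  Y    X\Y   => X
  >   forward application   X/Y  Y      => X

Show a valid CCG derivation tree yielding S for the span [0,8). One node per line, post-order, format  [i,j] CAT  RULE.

[0,1] N  lex  "plan"
[1,2] ((S/N)\N)/PP  lex  "song"
[2,3] PP  lex  "slowly"
[1,3] (S/N)\N  >  k=2
[0,3] S/N  <  k=1
[3,4] PP  lex  "ate"
[4,5] (N/S)\PP  lex  "gave"
[3,5] N/S  <  k=4
[5,6] (N\S)\(N/S)  lex  "map"
[3,6] N\S  <  k=5
[6,7] (N\(N\S))/NP  lex  "often"
[7,8] NP  lex  "cat"
[6,8] N\(N\S)  >  k=7
[3,8] N  <  k=6
[0,8] S  >  k=3

[0,8] S   >
  [0,3] S/N   <
    [0,1] "plan" : N
    [1,3] (S/N)\N   >
      [1,2] "song" : ((S/N)\N)/PP
      [2,3] "slowly" : PP
  [3,8] N   <
    [3,6] N\S   <
      [3,5] N/S   <
        [3,4] "ate" : PP
        [4,5] "gave" : (N/S)\PP
      [5,6] "map" : (N\S)\(N/S)
    [6,8] N\(N\S)   >
      [6,7] "often" : (N\(N\S))/NP
      [7,8] "cat" : NP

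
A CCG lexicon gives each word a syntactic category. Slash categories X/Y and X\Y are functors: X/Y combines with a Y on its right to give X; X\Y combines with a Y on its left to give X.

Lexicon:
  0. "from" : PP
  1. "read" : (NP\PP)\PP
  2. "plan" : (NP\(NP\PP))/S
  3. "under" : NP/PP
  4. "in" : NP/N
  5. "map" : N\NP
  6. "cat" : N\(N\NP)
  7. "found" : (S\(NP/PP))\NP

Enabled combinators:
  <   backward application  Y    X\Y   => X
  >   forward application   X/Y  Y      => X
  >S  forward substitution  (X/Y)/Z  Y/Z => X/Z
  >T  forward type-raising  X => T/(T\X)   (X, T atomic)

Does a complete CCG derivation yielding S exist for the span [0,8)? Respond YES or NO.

PP (NP\PP)\PP (NP\(NP\PP))/S NP/PP NP/N N\NP N\(N\NP) (S\(NP/PP))\NP
CKY chart[0,8] = {N/(N\NP), NP, NP/(NP\NP), PP/(PP\NP), S/(S\NP)}; S ∉ chart

NO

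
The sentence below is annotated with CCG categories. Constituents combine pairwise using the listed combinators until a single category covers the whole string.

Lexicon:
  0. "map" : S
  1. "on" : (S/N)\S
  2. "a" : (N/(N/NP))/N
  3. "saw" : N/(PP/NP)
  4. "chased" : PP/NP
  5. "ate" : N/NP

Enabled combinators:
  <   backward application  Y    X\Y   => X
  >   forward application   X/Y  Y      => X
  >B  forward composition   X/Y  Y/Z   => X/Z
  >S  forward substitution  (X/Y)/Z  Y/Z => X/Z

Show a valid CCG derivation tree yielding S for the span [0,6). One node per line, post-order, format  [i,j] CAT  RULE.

[0,1] S  lex  "map"
[1,2] (S/N)\S  lex  "on"
[0,2] S/N  <  k=1
[2,3] (N/(N/NP))/N  lex  "a"
[3,4] N/(PP/NP)  lex  "saw"
[4,5] PP/NP  lex  "chased"
[3,5] N  >  k=4
[2,5] N/(N/NP)  >  k=3
[5,6] N/NP  lex  "ate"
[2,6] N  >  k=5
[0,6] S  >  k=2

[0,6] S   >
  [0,2] S/N   <
    [0,1] "map" : S
    [1,2] "on" : (S/N)\S
  [2,6] N   >
    [2,5] N/(N/NP)   >
      [2,3] "a" : (N/(N/NP))/N
      [3,5] N   >
        [3,4] "saw" : N/(PP/NP)
        [4,5] "chased" : PP/NP
    [5,6] "ate" : N/NP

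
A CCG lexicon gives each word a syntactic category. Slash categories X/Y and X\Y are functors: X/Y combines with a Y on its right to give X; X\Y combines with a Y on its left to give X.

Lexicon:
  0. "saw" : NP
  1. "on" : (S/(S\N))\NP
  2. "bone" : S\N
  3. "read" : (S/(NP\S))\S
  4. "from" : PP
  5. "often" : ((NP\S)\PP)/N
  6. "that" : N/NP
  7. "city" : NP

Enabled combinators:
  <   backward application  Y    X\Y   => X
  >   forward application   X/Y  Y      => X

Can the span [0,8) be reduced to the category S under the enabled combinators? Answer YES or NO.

YES

[0,8] S   >
  [0,4] S/(NP\S)   <
    [0,3] S   >
      [0,2] S/(S\N)   <
        [0,1] "saw" : NP
        [1,2] "on" : (S/(S\N))\NP
      [2,3] "bone" : S\N
    [3,4] "read" : (S/(NP\S))\S
  [4,8] NP\S   <
    [4,5] "from" : PP
    [5,8] (NP\S)\PP   >
      [5,6] "often" : ((NP\S)\PP)/N
      [6,8] N   >
        [6,7] "that" : N/NP
        [7,8] "city" : NP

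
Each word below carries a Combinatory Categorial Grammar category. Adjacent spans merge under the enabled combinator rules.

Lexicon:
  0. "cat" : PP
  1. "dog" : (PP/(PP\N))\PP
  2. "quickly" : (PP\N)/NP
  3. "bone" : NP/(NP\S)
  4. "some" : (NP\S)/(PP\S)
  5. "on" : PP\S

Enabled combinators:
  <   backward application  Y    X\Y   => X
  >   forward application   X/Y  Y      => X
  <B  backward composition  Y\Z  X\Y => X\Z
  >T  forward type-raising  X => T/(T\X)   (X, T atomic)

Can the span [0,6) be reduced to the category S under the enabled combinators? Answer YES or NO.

NO

PP (PP/(PP\N))\PP (PP\N)/NP NP/(NP\S) (NP\S)/(PP\S) PP\S
CKY chart[0,6] = {N/(N\PP), NP/(NP\PP), PP, PP/(PP\PP), S/(S\PP)}; S ∉ chart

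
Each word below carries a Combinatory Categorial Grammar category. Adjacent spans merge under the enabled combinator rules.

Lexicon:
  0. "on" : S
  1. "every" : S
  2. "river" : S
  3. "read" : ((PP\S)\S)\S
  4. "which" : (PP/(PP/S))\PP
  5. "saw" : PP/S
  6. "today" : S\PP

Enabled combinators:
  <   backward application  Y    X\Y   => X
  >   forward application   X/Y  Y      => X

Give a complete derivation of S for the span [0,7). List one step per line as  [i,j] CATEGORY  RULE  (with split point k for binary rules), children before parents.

[0,1] S  lex  "on"
[1,2] S  lex  "every"
[2,3] S  lex  "river"
[3,4] ((PP\S)\S)\S  lex  "read"
[2,4] (PP\S)\S  <  k=3
[1,4] PP\S  <  k=2
[0,4] PP  <  k=1
[4,5] (PP/(PP/S))\PP  lex  "which"
[0,5] PP/(PP/S)  <  k=4
[5,6] PP/S  lex  "saw"
[0,6] PP  >  k=5
[6,7] S\PP  lex  "today"
[0,7] S  <  k=6

[0,7] S   <
  [0,6] PP   >
    [0,5] PP/(PP/S)   <
      [0,4] PP   <
        [0,1] "on" : S
        [1,4] PP\S   <
          [1,2] "every" : S
          [2,4] (PP\S)\S   <
            [2,3] "river" : S
            [3,4] "read" : ((PP\S)\S)\S
      [4,5] "which" : (PP/(PP/S))\PP
    [5,6] "saw" : PP/S
  [6,7] "today" : S\PP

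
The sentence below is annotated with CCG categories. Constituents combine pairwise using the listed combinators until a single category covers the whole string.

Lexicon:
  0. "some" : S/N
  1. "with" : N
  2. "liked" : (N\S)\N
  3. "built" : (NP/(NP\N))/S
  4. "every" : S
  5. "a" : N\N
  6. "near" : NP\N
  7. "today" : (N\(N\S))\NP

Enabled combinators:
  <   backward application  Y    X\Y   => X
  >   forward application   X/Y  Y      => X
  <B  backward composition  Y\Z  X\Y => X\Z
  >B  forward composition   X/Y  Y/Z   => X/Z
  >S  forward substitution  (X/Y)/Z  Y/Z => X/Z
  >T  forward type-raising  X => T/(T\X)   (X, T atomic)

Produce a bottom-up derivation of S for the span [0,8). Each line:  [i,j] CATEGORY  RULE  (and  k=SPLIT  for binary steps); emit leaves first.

[0,8] S   >
  [0,1] "some" : S/N
  [1,8] N   <
    [1,3] N\S   <
      [1,2] "with" : N
      [2,3] "liked" : (N\S)\N
    [3,8] N\(N\S)   <
      [3,7] NP   >
        [3,5] NP/(NP\N)   >
          [3,4] "built" : (NP/(NP\N))/S
          [4,5] "every" : S
        [5,7] NP\N   <B
          [5,6] "a" : N\N
          [6,7] "near" : NP\N
      [7,8] "today" : (N\(N\S))\NP

[0,1] S/N  lex  "some"
[1,2] N  lex  "with"
[2,3] (N\S)\N  lex  "liked"
[1,3] N\S  <  k=2
[3,4] (NP/(NP\N))/S  lex  "built"
[4,5] S  lex  "every"
[3,5] NP/(NP\N)  >  k=4
[5,6] N\N  lex  "a"
[6,7] NP\N  lex  "near"
[5,7] NP\N  <B  k=6
[3,7] NP  >  k=5
[7,8] (N\(N\S))\NP  lex  "today"
[3,8] N\(N\S)  <  k=7
[1,8] N  <  k=3
[0,8] S  >  k=1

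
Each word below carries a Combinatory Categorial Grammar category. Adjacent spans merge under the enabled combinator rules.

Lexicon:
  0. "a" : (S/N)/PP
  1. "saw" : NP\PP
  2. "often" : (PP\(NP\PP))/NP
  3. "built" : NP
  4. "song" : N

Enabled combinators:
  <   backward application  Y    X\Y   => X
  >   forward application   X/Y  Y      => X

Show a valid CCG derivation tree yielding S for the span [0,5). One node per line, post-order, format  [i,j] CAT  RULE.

[0,1] (S/N)/PP  lex  "a"
[1,2] NP\PP  lex  "saw"
[2,3] (PP\(NP\PP))/NP  lex  "often"
[3,4] NP  lex  "built"
[2,4] PP\(NP\PP)  >  k=3
[1,4] PP  <  k=2
[0,4] S/N  >  k=1
[4,5] N  lex  "song"
[0,5] S  >  k=4

[0,5] S   >
  [0,4] S/N   >
    [0,1] "a" : (S/N)/PP
    [1,4] PP   <
      [1,2] "saw" : NP\PP
      [2,4] PP\(NP\PP)   >
        [2,3] "often" : (PP\(NP\PP))/NP
        [3,4] "built" : NP
  [4,5] "song" : N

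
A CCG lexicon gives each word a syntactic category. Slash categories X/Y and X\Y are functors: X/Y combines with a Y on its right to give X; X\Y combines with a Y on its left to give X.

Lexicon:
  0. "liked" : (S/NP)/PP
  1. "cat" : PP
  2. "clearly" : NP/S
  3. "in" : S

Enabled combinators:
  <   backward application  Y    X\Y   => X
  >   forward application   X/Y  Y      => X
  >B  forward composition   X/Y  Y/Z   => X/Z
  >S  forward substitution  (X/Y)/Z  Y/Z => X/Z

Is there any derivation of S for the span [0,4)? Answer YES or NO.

[0,4] S   >
  [0,2] S/NP   >
    [0,1] "liked" : (S/NP)/PP
    [1,2] "cat" : PP
  [2,4] NP   >
    [2,3] "clearly" : NP/S
    [3,4] "in" : S

YES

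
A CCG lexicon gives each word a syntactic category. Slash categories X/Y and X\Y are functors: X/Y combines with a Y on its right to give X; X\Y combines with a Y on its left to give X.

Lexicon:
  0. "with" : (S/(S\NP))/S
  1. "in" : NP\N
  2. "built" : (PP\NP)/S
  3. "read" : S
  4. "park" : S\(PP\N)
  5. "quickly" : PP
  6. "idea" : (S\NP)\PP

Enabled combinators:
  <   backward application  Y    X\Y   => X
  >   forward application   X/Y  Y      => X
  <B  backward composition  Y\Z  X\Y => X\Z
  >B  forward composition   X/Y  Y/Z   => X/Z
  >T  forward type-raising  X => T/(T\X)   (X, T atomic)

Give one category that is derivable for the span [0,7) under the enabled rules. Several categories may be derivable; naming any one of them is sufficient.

S

[0,7] S   >
  [0,5] S/(S\NP)   >
    [0,1] "with" : (S/(S\NP))/S
    [1,5] S   <
      [1,4] PP\N   <B
        [1,2] "in" : NP\N
        [2,4] PP\NP   >
          [2,3] "built" : (PP\NP)/S
          [3,4] "read" : S
      [4,5] "park" : S\(PP\N)
  [5,7] S\NP   <
    [5,6] "quickly" : PP
    [6,7] "idea" : (S\NP)\PP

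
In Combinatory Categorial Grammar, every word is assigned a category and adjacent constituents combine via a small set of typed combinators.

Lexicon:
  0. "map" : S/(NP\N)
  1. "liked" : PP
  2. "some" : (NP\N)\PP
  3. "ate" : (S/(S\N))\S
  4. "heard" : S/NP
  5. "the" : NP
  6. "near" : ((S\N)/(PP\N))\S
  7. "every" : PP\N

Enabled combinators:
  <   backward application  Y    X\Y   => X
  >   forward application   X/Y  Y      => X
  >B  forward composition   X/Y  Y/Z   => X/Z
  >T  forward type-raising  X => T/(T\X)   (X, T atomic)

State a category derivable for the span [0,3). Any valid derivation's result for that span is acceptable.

S

[0,8] S   >
  [0,4] S/(S\N)   <
    [0,3] S   >
      [0,1] "map" : S/(NP\N)
      [1,3] NP\N   <
        [1,2] "liked" : PP
        [2,3] "some" : (NP\N)\PP
    [3,4] "ate" : (S/(S\N))\S
  [4,8] S\N   >
    [4,7] (S\N)/(PP\N)   <
      [4,6] S   >
        [4,5] "heard" : S/NP
        [5,6] "the" : NP
      [6,7] "near" : ((S\N)/(PP\N))\S
    [7,8] "every" : PP\N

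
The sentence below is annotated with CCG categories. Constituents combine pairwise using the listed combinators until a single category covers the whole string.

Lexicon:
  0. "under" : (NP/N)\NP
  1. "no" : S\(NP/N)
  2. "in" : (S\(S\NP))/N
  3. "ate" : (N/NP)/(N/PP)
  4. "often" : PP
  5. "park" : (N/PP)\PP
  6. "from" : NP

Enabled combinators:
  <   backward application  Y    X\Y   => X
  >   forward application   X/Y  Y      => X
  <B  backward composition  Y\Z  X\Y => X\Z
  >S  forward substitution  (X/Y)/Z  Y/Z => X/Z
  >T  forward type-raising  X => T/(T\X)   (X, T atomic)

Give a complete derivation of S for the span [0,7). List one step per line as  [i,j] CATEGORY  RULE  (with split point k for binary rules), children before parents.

[0,7] S   <
  [0,2] S\NP   <B
    [0,1] "under" : (NP/N)\NP
    [1,2] "no" : S\(NP/N)
  [2,7] S\(S\NP)   >
    [2,3] "in" : (S\(S\NP))/N
    [3,7] N   >
      [3,6] N/NP   >
        [3,4] "ate" : (N/NP)/(N/PP)
        [4,6] N/PP   <
          [4,5] "often" : PP
          [5,6] "park" : (N/PP)\PP
      [6,7] "from" : NP

[0,1] (NP/N)\NP  lex  "under"
[1,2] S\(NP/N)  lex  "no"
[0,2] S\NP  <B  k=1
[2,3] (S\(S\NP))/N  lex  "in"
[3,4] (N/NP)/(N/PP)  lex  "ate"
[4,5] PP  lex  "often"
[5,6] (N/PP)\PP  lex  "park"
[4,6] N/PP  <  k=5
[3,6] N/NP  >  k=4
[6,7] NP  lex  "from"
[3,7] N  >  k=6
[2,7] S\(S\NP)  >  k=3
[0,7] S  <  k=2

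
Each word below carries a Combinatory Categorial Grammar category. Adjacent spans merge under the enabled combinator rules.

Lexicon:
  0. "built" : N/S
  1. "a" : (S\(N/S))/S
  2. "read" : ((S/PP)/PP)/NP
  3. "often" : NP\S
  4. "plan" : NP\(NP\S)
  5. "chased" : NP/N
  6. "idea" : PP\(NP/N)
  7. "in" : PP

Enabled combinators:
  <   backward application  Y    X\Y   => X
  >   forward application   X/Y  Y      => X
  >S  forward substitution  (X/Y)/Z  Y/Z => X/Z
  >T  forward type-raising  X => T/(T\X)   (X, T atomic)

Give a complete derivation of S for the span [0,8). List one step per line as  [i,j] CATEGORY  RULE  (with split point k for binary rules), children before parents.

[0,8] S   <
  [0,1] "built" : N/S
  [1,8] S\(N/S)   >
    [1,2] "a" : (S\(N/S))/S
    [2,8] S   >
      [2,7] S/PP   >
        [2,5] (S/PP)/PP   >
          [2,3] "read" : ((S/PP)/PP)/NP
          [3,5] NP   <
            [3,4] "often" : NP\S
            [4,5] "plan" : NP\(NP\S)
        [5,7] PP   <
          [5,6] "chased" : NP/N
          [6,7] "idea" : PP\(NP/N)
      [7,8] "in" : PP

[0,1] N/S  lex  "built"
[1,2] (S\(N/S))/S  lex  "a"
[2,3] ((S/PP)/PP)/NP  lex  "read"
[3,4] NP\S  lex  "often"
[4,5] NP\(NP\S)  lex  "plan"
[3,5] NP  <  k=4
[2,5] (S/PP)/PP  >  k=3
[5,6] NP/N  lex  "chased"
[6,7] PP\(NP/N)  lex  "idea"
[5,7] PP  <  k=6
[2,7] S/PP  >  k=5
[7,8] PP  lex  "in"
[2,8] S  >  k=7
[1,8] S\(N/S)  >  k=2
[0,8] S  <  k=1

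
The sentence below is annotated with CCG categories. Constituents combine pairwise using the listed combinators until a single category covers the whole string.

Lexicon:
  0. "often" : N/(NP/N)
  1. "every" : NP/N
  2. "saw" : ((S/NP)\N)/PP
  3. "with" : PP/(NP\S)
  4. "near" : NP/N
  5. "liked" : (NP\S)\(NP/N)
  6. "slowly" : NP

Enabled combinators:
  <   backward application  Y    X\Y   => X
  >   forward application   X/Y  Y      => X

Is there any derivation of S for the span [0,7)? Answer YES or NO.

[0,7] S   >
  [0,6] S/NP   <
    [0,2] N   >
      [0,1] "often" : N/(NP/N)
      [1,2] "every" : NP/N
    [2,6] (S/NP)\N   >
      [2,3] "saw" : ((S/NP)\N)/PP
      [3,6] PP   >
        [3,4] "with" : PP/(NP\S)
        [4,6] NP\S   <
          [4,5] "near" : NP/N
          [5,6] "liked" : (NP\S)\(NP/N)
  [6,7] "slowly" : NP

YES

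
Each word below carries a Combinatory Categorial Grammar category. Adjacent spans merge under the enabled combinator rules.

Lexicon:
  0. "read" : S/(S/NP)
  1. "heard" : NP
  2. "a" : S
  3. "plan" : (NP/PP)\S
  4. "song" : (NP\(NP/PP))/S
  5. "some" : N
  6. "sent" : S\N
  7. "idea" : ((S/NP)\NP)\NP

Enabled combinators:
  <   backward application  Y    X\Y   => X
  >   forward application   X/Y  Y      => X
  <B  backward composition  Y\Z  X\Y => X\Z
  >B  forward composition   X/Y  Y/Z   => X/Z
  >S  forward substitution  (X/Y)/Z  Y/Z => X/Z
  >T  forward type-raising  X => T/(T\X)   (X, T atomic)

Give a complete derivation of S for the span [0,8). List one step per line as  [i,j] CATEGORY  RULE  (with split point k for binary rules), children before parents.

[0,1] S/(S/NP)  lex  "read"
[1,2] NP  lex  "heard"
[2,3] S  lex  "a"
[3,4] (NP/PP)\S  lex  "plan"
[2,4] NP/PP  <  k=3
[4,5] (NP\(NP/PP))/S  lex  "song"
[5,6] N  lex  "some"
[5,6] S/(S\N)  >T
[6,7] S\N  lex  "sent"
[5,7] S  >  k=6
[4,7] NP\(NP/PP)  >  k=5
[2,7] NP  <  k=4
[7,8] ((S/NP)\NP)\NP  lex  "idea"
[2,8] (S/NP)\NP  <  k=7
[1,8] S/NP  <  k=2
[0,8] S  >  k=1

[0,8] S   >
  [0,1] "read" : S/(S/NP)
  [1,8] S/NP   <
    [1,2] "heard" : NP
    [2,8] (S/NP)\NP   <
      [2,7] NP   <
        [2,4] NP/PP   <
          [2,3] "a" : S
          [3,4] "plan" : (NP/PP)\S
        [4,7] NP\(NP/PP)   >
          [4,5] "song" : (NP\(NP/PP))/S
          [5,7] S   >
            [5,6] S/(S\N)   >T
              [5,6] "some" : N
            [6,7] "sent" : S\N
      [7,8] "idea" : ((S/NP)\NP)\NP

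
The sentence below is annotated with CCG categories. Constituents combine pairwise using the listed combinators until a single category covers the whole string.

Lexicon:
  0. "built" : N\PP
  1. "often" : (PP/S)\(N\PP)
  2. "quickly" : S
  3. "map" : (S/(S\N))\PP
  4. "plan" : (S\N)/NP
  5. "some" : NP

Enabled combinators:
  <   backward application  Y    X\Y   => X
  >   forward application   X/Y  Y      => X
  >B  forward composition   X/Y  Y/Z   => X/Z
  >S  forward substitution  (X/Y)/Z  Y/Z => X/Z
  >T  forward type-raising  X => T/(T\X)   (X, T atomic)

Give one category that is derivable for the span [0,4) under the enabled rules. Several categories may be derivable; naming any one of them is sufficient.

S/(S\N)

[0,6] S   >
  [0,4] S/(S\N)   <
    [0,3] PP   >
      [0,2] PP/S   <
        [0,1] "built" : N\PP
        [1,2] "often" : (PP/S)\(N\PP)
      [2,3] "quickly" : S
    [3,4] "map" : (S/(S\N))\PP
  [4,6] S\N   >
    [4,5] "plan" : (S\N)/NP
    [5,6] "some" : NP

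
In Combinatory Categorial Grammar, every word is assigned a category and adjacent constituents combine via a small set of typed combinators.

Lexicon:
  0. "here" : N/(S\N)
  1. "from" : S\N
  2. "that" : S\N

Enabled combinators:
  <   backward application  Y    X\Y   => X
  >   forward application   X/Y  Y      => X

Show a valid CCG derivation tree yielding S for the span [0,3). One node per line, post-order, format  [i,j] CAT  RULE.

[0,1] N/(S\N)  lex  "here"
[1,2] S\N  lex  "from"
[0,2] N  >  k=1
[2,3] S\N  lex  "that"
[0,3] S  <  k=2

[0,3] S   <
  [0,2] N   >
    [0,1] "here" : N/(S\N)
    [1,2] "from" : S\N
  [2,3] "that" : S\N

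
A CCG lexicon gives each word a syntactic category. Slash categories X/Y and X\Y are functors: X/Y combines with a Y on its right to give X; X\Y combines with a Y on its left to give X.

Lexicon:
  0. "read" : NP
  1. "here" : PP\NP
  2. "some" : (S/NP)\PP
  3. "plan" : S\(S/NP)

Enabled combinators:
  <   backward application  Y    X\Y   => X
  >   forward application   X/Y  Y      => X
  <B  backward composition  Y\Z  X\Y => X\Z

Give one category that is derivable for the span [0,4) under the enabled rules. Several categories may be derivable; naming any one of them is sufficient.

[0,4] S   <
  [0,3] S/NP   <
    [0,2] PP   <
      [0,1] "read" : NP
      [1,2] "here" : PP\NP
    [2,3] "some" : (S/NP)\PP
  [3,4] "plan" : S\(S/NP)

S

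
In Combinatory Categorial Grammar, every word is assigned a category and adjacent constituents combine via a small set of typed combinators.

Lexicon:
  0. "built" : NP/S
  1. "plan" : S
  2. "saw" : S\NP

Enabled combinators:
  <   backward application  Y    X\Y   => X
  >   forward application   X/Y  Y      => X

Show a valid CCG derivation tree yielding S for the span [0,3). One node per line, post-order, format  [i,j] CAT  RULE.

[0,1] NP/S  lex  "built"
[1,2] S  lex  "plan"
[0,2] NP  >  k=1
[2,3] S\NP  lex  "saw"
[0,3] S  <  k=2

[0,3] S   <
  [0,2] NP   >
    [0,1] "built" : NP/S
    [1,2] "plan" : S
  [2,3] "saw" : S\NP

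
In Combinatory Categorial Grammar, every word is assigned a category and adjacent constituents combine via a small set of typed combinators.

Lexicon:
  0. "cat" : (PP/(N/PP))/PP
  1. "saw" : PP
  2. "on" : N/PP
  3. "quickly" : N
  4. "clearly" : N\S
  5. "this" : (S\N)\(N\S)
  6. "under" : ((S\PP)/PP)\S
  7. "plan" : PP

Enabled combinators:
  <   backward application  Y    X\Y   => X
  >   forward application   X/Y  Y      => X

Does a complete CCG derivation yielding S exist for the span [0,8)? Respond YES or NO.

YES

[0,8] S   <
  [0,3] PP   >
    [0,2] PP/(N/PP)   >
      [0,1] "cat" : (PP/(N/PP))/PP
      [1,2] "saw" : PP
    [2,3] "on" : N/PP
  [3,8] S\PP   >
    [3,7] (S\PP)/PP   <
      [3,6] S   <
        [3,4] "quickly" : N
        [4,6] S\N   <
          [4,5] "clearly" : N\S
          [5,6] "this" : (S\N)\(N\S)
      [6,7] "under" : ((S\PP)/PP)\S
    [7,8] "plan" : PP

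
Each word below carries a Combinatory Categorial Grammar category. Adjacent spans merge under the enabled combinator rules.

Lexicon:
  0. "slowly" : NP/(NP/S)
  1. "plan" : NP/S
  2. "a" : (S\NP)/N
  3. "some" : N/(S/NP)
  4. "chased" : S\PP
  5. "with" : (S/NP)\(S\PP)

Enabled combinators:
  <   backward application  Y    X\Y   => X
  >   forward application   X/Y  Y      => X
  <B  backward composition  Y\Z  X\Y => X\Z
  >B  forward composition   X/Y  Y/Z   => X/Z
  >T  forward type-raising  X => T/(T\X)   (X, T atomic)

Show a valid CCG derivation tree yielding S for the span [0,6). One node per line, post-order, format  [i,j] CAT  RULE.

[0,6] S   <
  [0,2] NP   >
    [0,1] "slowly" : NP/(NP/S)
    [1,2] "plan" : NP/S
  [2,6] S\NP   >
    [2,3] "a" : (S\NP)/N
    [3,6] N   >
      [3,4] "some" : N/(S/NP)
      [4,6] S/NP   <
        [4,5] "chased" : S\PP
        [5,6] "with" : (S/NP)\(S\PP)

[0,1] NP/(NP/S)  lex  "slowly"
[1,2] NP/S  lex  "plan"
[0,2] NP  >  k=1
[2,3] (S\NP)/N  lex  "a"
[3,4] N/(S/NP)  lex  "some"
[4,5] S\PP  lex  "chased"
[5,6] (S/NP)\(S\PP)  lex  "with"
[4,6] S/NP  <  k=5
[3,6] N  >  k=4
[2,6] S\NP  >  k=3
[0,6] S  <  k=2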